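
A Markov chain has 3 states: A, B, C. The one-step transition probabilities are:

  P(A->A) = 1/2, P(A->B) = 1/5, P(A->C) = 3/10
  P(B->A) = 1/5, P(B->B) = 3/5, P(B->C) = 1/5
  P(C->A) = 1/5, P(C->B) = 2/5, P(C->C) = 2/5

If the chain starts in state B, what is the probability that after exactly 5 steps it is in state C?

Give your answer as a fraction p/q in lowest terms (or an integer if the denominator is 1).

Answer: 14251/50000

Derivation:
Computing P^5 by repeated multiplication:
P^1 =
  A: [1/2, 1/5, 3/10]
  B: [1/5, 3/5, 1/5]
  C: [1/5, 2/5, 2/5]
P^2 =
  A: [7/20, 17/50, 31/100]
  B: [13/50, 12/25, 13/50]
  C: [13/50, 11/25, 3/10]
P^3 =
  A: [61/200, 199/500, 297/1000]
  B: [139/500, 111/250, 139/500]
  C: [139/500, 109/250, 143/500]
P^4 =
  A: [583/2000, 2093/5000, 2899/10000]
  B: [1417/5000, 1083/2500, 1417/5000]
  C: [1417/5000, 1079/2500, 57/200]
P^5 =
  A: [5749/20000, 21271/50000, 28713/100000]
  B: [14251/50000, 10749/25000, 14251/50000]
  C: [14251/50000, 10741/25000, 14267/50000]

(P^5)[B -> C] = 14251/50000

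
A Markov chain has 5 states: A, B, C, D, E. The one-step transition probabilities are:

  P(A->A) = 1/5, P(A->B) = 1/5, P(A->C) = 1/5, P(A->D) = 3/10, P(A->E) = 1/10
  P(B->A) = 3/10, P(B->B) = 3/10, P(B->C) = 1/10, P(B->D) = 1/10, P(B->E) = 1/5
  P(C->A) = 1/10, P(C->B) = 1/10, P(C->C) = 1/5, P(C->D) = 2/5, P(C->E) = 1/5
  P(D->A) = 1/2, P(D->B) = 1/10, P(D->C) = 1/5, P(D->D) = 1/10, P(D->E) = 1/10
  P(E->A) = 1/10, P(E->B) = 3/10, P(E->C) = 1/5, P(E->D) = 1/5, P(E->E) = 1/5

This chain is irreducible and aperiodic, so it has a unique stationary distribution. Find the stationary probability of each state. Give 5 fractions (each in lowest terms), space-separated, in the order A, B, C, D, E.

The stationary distribution satisfies pi = pi * P, i.e.:
  pi_A = 1/5*pi_A + 3/10*pi_B + 1/10*pi_C + 1/2*pi_D + 1/10*pi_E
  pi_B = 1/5*pi_A + 3/10*pi_B + 1/10*pi_C + 1/10*pi_D + 3/10*pi_E
  pi_C = 1/5*pi_A + 1/10*pi_B + 1/5*pi_C + 1/5*pi_D + 1/5*pi_E
  pi_D = 3/10*pi_A + 1/10*pi_B + 2/5*pi_C + 1/10*pi_D + 1/5*pi_E
  pi_E = 1/10*pi_A + 1/5*pi_B + 1/5*pi_C + 1/10*pi_D + 1/5*pi_E
with normalization: pi_A + pi_B + pi_C + pi_D + pi_E = 1.

Using the first 4 balance equations plus normalization, the linear system A*pi = b is:
  [-4/5, 3/10, 1/10, 1/2, 1/10] . pi = 0
  [1/5, -7/10, 1/10, 1/10, 3/10] . pi = 0
  [1/5, 1/10, -4/5, 1/5, 1/5] . pi = 0
  [3/10, 1/10, 2/5, -9/10, 1/5] . pi = 0
  [1, 1, 1, 1, 1] . pi = 1

Solving yields:
  pi_A = 391/1551
  pi_B = 302/1551
  pi_C = 280/1551
  pi_D = 31/141
  pi_E = 79/517

Verification (pi * P):
  391/1551*1/5 + 302/1551*3/10 + 280/1551*1/10 + 31/141*1/2 + 79/517*1/10 = 391/1551 = pi_A  (ok)
  391/1551*1/5 + 302/1551*3/10 + 280/1551*1/10 + 31/141*1/10 + 79/517*3/10 = 302/1551 = pi_B  (ok)
  391/1551*1/5 + 302/1551*1/10 + 280/1551*1/5 + 31/141*1/5 + 79/517*1/5 = 280/1551 = pi_C  (ok)
  391/1551*3/10 + 302/1551*1/10 + 280/1551*2/5 + 31/141*1/10 + 79/517*1/5 = 31/141 = pi_D  (ok)
  391/1551*1/10 + 302/1551*1/5 + 280/1551*1/5 + 31/141*1/10 + 79/517*1/5 = 79/517 = pi_E  (ok)

Answer: 391/1551 302/1551 280/1551 31/141 79/517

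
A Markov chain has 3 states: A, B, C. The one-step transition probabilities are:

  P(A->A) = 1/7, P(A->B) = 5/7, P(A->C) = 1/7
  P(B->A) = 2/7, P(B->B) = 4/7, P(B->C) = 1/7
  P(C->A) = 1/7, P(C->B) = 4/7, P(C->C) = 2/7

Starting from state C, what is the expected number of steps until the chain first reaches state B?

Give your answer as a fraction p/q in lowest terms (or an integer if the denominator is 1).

Answer: 49/29

Derivation:
Let h_i = expected steps to first reach B from state i.
Boundary: h_B = 0.
First-step equations for the other states:
  h_A = 1 + 1/7*h_A + 5/7*h_B + 1/7*h_C
  h_C = 1 + 1/7*h_A + 4/7*h_B + 2/7*h_C

Substituting h_B = 0 and rearranging gives the linear system (I - Q) h = 1:
  [6/7, -1/7] . (h_A, h_C) = 1
  [-1/7, 5/7] . (h_A, h_C) = 1

Solving yields:
  h_A = 42/29
  h_C = 49/29

Starting state is C, so the expected hitting time is h_C = 49/29.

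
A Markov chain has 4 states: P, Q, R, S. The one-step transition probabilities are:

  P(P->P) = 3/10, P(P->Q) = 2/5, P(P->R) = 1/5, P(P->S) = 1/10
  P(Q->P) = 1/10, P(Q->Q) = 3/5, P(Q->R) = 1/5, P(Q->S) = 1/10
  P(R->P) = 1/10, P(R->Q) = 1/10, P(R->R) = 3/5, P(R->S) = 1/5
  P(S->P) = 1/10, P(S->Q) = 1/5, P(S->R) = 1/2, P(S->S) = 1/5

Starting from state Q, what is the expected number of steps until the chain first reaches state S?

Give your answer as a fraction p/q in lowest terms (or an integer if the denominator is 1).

Let h_i = expected steps to first reach S from state i.
Boundary: h_S = 0.
First-step equations for the other states:
  h_P = 1 + 3/10*h_P + 2/5*h_Q + 1/5*h_R + 1/10*h_S
  h_Q = 1 + 1/10*h_P + 3/5*h_Q + 1/5*h_R + 1/10*h_S
  h_R = 1 + 1/10*h_P + 1/10*h_Q + 3/5*h_R + 1/5*h_S

Substituting h_S = 0 and rearranging gives the linear system (I - Q) h = 1:
  [7/10, -2/5, -1/5] . (h_P, h_Q, h_R) = 1
  [-1/10, 2/5, -1/5] . (h_P, h_Q, h_R) = 1
  [-1/10, -1/10, 2/5] . (h_P, h_Q, h_R) = 1

Solving yields:
  h_P = 15/2
  h_Q = 15/2
  h_R = 25/4

Starting state is Q, so the expected hitting time is h_Q = 15/2.

Answer: 15/2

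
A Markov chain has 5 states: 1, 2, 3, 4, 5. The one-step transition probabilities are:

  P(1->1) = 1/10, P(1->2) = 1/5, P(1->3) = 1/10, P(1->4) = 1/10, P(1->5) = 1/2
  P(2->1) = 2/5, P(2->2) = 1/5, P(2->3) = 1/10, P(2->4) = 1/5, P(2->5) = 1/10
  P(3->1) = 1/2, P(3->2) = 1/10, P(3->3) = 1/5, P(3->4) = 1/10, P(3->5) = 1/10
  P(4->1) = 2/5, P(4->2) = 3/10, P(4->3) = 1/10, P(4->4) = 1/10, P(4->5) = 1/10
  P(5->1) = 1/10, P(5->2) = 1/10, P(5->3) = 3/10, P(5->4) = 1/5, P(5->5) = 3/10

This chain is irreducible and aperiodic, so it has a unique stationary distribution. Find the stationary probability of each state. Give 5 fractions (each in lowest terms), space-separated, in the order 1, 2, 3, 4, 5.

The stationary distribution satisfies pi = pi * P, i.e.:
  pi_1 = 1/10*pi_1 + 2/5*pi_2 + 1/2*pi_3 + 2/5*pi_4 + 1/10*pi_5
  pi_2 = 1/5*pi_1 + 1/5*pi_2 + 1/10*pi_3 + 3/10*pi_4 + 1/10*pi_5
  pi_3 = 1/10*pi_1 + 1/10*pi_2 + 1/5*pi_3 + 1/10*pi_4 + 3/10*pi_5
  pi_4 = 1/10*pi_1 + 1/5*pi_2 + 1/10*pi_3 + 1/10*pi_4 + 1/5*pi_5
  pi_5 = 1/2*pi_1 + 1/10*pi_2 + 1/10*pi_3 + 1/10*pi_4 + 3/10*pi_5
with normalization: pi_1 + pi_2 + pi_3 + pi_4 + pi_5 = 1.

Using the first 4 balance equations plus normalization, the linear system A*pi = b is:
  [-9/10, 2/5, 1/2, 2/5, 1/10] . pi = 0
  [1/5, -4/5, 1/10, 3/10, 1/10] . pi = 0
  [1/10, 1/10, -4/5, 1/10, 3/10] . pi = 0
  [1/10, 1/5, 1/10, -9/10, 1/5] . pi = 0
  [1, 1, 1, 1, 1] . pi = 1

Solving yields:
  pi_1 = 271/1036
  pi_2 = 1959/11396
  pi_3 = 87/518
  pi_4 = 1627/11396
  pi_5 = 265/1036

Verification (pi * P):
  271/1036*1/10 + 1959/11396*2/5 + 87/518*1/2 + 1627/11396*2/5 + 265/1036*1/10 = 271/1036 = pi_1  (ok)
  271/1036*1/5 + 1959/11396*1/5 + 87/518*1/10 + 1627/11396*3/10 + 265/1036*1/10 = 1959/11396 = pi_2  (ok)
  271/1036*1/10 + 1959/11396*1/10 + 87/518*1/5 + 1627/11396*1/10 + 265/1036*3/10 = 87/518 = pi_3  (ok)
  271/1036*1/10 + 1959/11396*1/5 + 87/518*1/10 + 1627/11396*1/10 + 265/1036*1/5 = 1627/11396 = pi_4  (ok)
  271/1036*1/2 + 1959/11396*1/10 + 87/518*1/10 + 1627/11396*1/10 + 265/1036*3/10 = 265/1036 = pi_5  (ok)

Answer: 271/1036 1959/11396 87/518 1627/11396 265/1036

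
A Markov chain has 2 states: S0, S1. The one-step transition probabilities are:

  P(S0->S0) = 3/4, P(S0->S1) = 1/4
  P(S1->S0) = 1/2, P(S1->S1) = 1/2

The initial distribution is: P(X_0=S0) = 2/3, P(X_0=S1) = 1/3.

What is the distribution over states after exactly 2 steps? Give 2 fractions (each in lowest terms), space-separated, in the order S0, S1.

Propagating the distribution step by step (d_{t+1} = d_t * P):
d_0 = (S0=2/3, S1=1/3)
  d_1[S0] = 2/3*3/4 + 1/3*1/2 = 2/3
  d_1[S1] = 2/3*1/4 + 1/3*1/2 = 1/3
d_1 = (S0=2/3, S1=1/3)
  d_2[S0] = 2/3*3/4 + 1/3*1/2 = 2/3
  d_2[S1] = 2/3*1/4 + 1/3*1/2 = 1/3
d_2 = (S0=2/3, S1=1/3)

Answer: 2/3 1/3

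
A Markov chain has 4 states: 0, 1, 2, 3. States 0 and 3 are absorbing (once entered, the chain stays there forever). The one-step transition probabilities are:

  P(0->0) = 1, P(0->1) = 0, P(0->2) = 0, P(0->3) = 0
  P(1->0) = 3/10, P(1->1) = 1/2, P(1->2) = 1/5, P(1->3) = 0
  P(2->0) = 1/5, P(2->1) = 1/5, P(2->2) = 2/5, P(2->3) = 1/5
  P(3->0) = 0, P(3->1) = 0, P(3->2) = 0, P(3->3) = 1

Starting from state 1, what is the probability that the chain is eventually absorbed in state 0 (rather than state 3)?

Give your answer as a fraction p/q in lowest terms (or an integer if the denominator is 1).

Let a_i = P(absorbed in 0 | start in state i).
Boundary conditions: a_0 = 1, a_3 = 0.
For each transient state i, a_i = sum_j P(i->j) * a_j:
  a_1 = 3/10*a_0 + 1/2*a_1 + 1/5*a_2 + 0*a_3
  a_2 = 1/5*a_0 + 1/5*a_1 + 2/5*a_2 + 1/5*a_3

Substituting a_0 = 1 and a_3 = 0, rearrange to (I - Q) a = r where r[i] = P(i -> 0):
  [1/2, -1/5] . (a_1, a_2) = 3/10
  [-1/5, 3/5] . (a_1, a_2) = 1/5

Solving yields:
  a_1 = 11/13
  a_2 = 8/13

Starting state is 1, so the absorption probability is a_1 = 11/13.

Answer: 11/13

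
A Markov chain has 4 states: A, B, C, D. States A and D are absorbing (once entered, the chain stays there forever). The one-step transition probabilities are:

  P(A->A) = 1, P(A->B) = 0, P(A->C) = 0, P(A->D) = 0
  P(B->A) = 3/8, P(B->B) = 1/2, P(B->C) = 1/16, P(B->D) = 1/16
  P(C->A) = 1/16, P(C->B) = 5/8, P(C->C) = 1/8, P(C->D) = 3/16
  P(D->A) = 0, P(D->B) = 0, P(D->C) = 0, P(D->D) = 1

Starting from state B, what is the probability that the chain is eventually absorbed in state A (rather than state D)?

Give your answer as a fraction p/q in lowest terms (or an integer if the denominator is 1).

Answer: 5/6

Derivation:
Let a_i = P(absorbed in A | start in state i).
Boundary conditions: a_A = 1, a_D = 0.
For each transient state i, a_i = sum_j P(i->j) * a_j:
  a_B = 3/8*a_A + 1/2*a_B + 1/16*a_C + 1/16*a_D
  a_C = 1/16*a_A + 5/8*a_B + 1/8*a_C + 3/16*a_D

Substituting a_A = 1 and a_D = 0, rearrange to (I - Q) a = r where r[i] = P(i -> A):
  [1/2, -1/16] . (a_B, a_C) = 3/8
  [-5/8, 7/8] . (a_B, a_C) = 1/16

Solving yields:
  a_B = 5/6
  a_C = 2/3

Starting state is B, so the absorption probability is a_B = 5/6.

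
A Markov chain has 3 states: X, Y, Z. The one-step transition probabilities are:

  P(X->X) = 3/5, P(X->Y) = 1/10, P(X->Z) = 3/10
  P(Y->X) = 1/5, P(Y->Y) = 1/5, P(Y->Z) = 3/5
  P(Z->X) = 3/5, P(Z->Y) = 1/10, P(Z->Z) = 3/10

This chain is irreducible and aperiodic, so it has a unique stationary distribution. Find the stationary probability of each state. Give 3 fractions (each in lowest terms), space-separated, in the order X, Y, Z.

Answer: 5/9 1/9 1/3

Derivation:
The stationary distribution satisfies pi = pi * P, i.e.:
  pi_X = 3/5*pi_X + 1/5*pi_Y + 3/5*pi_Z
  pi_Y = 1/10*pi_X + 1/5*pi_Y + 1/10*pi_Z
  pi_Z = 3/10*pi_X + 3/5*pi_Y + 3/10*pi_Z
with normalization: pi_X + pi_Y + pi_Z = 1.

Using the first 2 balance equations plus normalization, the linear system A*pi = b is:
  [-2/5, 1/5, 3/5] . pi = 0
  [1/10, -4/5, 1/10] . pi = 0
  [1, 1, 1] . pi = 1

Solving yields:
  pi_X = 5/9
  pi_Y = 1/9
  pi_Z = 1/3

Verification (pi * P):
  5/9*3/5 + 1/9*1/5 + 1/3*3/5 = 5/9 = pi_X  (ok)
  5/9*1/10 + 1/9*1/5 + 1/3*1/10 = 1/9 = pi_Y  (ok)
  5/9*3/10 + 1/9*3/5 + 1/3*3/10 = 1/3 = pi_Z  (ok)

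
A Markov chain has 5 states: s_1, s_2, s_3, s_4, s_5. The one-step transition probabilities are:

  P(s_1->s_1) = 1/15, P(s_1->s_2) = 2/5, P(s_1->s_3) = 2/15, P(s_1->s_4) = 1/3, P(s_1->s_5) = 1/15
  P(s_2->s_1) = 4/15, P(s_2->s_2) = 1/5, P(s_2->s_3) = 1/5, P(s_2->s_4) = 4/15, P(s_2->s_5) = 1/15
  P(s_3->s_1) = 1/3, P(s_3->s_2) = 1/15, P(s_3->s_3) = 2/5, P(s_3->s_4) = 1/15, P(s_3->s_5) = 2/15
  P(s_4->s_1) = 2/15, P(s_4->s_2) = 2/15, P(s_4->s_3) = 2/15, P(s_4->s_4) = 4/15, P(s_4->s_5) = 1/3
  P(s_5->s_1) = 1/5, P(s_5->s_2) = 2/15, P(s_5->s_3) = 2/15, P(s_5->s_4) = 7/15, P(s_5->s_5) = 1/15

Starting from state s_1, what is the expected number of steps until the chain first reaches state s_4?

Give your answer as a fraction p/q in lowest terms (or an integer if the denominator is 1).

Answer: 45735/12443

Derivation:
Let h_i = expected steps to first reach s_4 from state i.
Boundary: h_s_4 = 0.
First-step equations for the other states:
  h_s_1 = 1 + 1/15*h_s_1 + 2/5*h_s_2 + 2/15*h_s_3 + 1/3*h_s_4 + 1/15*h_s_5
  h_s_2 = 1 + 4/15*h_s_1 + 1/5*h_s_2 + 1/5*h_s_3 + 4/15*h_s_4 + 1/15*h_s_5
  h_s_3 = 1 + 1/3*h_s_1 + 1/15*h_s_2 + 2/5*h_s_3 + 1/15*h_s_4 + 2/15*h_s_5
  h_s_5 = 1 + 1/5*h_s_1 + 2/15*h_s_2 + 2/15*h_s_3 + 7/15*h_s_4 + 1/15*h_s_5

Substituting h_s_4 = 0 and rearranging gives the linear system (I - Q) h = 1:
  [14/15, -2/5, -2/15, -1/15] . (h_s_1, h_s_2, h_s_3, h_s_5) = 1
  [-4/15, 4/5, -1/5, -1/15] . (h_s_1, h_s_2, h_s_3, h_s_5) = 1
  [-1/3, -1/15, 3/5, -2/15] . (h_s_1, h_s_2, h_s_3, h_s_5) = 1
  [-1/5, -2/15, -2/15, 14/15] . (h_s_1, h_s_2, h_s_3, h_s_5) = 1

Solving yields:
  h_s_1 = 45735/12443
  h_s_2 = 49080/12443
  h_s_3 = 60210/12443
  h_s_5 = 38745/12443

Starting state is s_1, so the expected hitting time is h_s_1 = 45735/12443.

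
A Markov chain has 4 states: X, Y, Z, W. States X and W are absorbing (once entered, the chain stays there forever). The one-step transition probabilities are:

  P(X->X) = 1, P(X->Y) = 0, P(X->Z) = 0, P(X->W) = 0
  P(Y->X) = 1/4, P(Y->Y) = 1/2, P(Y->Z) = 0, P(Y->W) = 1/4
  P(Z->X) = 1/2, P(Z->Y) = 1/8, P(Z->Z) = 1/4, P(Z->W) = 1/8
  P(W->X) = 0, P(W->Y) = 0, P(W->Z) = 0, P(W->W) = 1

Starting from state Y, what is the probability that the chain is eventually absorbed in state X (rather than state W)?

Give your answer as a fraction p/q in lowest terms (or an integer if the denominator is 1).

Answer: 1/2

Derivation:
Let a_i = P(absorbed in X | start in state i).
Boundary conditions: a_X = 1, a_W = 0.
For each transient state i, a_i = sum_j P(i->j) * a_j:
  a_Y = 1/4*a_X + 1/2*a_Y + 0*a_Z + 1/4*a_W
  a_Z = 1/2*a_X + 1/8*a_Y + 1/4*a_Z + 1/8*a_W

Substituting a_X = 1 and a_W = 0, rearrange to (I - Q) a = r where r[i] = P(i -> X):
  [1/2, 0] . (a_Y, a_Z) = 1/4
  [-1/8, 3/4] . (a_Y, a_Z) = 1/2

Solving yields:
  a_Y = 1/2
  a_Z = 3/4

Starting state is Y, so the absorption probability is a_Y = 1/2.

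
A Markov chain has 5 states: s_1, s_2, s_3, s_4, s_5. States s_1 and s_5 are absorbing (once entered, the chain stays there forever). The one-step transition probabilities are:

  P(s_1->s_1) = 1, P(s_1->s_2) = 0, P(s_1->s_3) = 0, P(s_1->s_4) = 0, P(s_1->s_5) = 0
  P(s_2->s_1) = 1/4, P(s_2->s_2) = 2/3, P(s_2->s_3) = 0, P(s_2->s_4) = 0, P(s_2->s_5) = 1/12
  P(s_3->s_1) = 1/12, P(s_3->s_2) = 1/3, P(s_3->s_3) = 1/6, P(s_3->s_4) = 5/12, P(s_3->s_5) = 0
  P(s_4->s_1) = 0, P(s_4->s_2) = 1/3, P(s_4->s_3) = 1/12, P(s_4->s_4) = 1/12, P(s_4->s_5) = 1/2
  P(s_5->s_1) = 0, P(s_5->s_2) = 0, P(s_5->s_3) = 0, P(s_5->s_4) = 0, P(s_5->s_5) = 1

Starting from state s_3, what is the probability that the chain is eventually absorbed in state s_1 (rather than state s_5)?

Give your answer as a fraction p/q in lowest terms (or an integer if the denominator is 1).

Let a_i = P(absorbed in s_1 | start in state i).
Boundary conditions: a_s_1 = 1, a_s_5 = 0.
For each transient state i, a_i = sum_j P(i->j) * a_j:
  a_s_2 = 1/4*a_s_1 + 2/3*a_s_2 + 0*a_s_3 + 0*a_s_4 + 1/12*a_s_5
  a_s_3 = 1/12*a_s_1 + 1/3*a_s_2 + 1/6*a_s_3 + 5/12*a_s_4 + 0*a_s_5
  a_s_4 = 0*a_s_1 + 1/3*a_s_2 + 1/12*a_s_3 + 1/12*a_s_4 + 1/2*a_s_5

Substituting a_s_1 = 1 and a_s_5 = 0, rearrange to (I - Q) a = r where r[i] = P(i -> s_1):
  [1/3, 0, 0] . (a_s_2, a_s_3, a_s_4) = 1/4
  [-1/3, 5/6, -5/12] . (a_s_2, a_s_3, a_s_4) = 1/12
  [-1/3, -1/12, 11/12] . (a_s_2, a_s_3, a_s_4) = 0

Solving yields:
  a_s_2 = 3/4
  a_s_3 = 59/105
  a_s_4 = 34/105

Starting state is s_3, so the absorption probability is a_s_3 = 59/105.

Answer: 59/105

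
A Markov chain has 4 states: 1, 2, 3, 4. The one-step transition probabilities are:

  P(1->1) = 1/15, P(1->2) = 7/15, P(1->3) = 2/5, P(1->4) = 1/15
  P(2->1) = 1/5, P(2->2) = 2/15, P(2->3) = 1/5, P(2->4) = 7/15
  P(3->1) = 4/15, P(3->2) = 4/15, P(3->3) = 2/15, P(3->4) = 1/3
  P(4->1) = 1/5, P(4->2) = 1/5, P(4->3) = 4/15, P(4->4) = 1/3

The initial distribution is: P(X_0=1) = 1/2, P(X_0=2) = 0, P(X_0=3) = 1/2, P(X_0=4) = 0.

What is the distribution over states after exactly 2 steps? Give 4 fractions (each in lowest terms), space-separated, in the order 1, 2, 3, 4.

Answer: 44/225 107/450 103/450 76/225

Derivation:
Propagating the distribution step by step (d_{t+1} = d_t * P):
d_0 = (1=1/2, 2=0, 3=1/2, 4=0)
  d_1[1] = 1/2*1/15 + 0*1/5 + 1/2*4/15 + 0*1/5 = 1/6
  d_1[2] = 1/2*7/15 + 0*2/15 + 1/2*4/15 + 0*1/5 = 11/30
  d_1[3] = 1/2*2/5 + 0*1/5 + 1/2*2/15 + 0*4/15 = 4/15
  d_1[4] = 1/2*1/15 + 0*7/15 + 1/2*1/3 + 0*1/3 = 1/5
d_1 = (1=1/6, 2=11/30, 3=4/15, 4=1/5)
  d_2[1] = 1/6*1/15 + 11/30*1/5 + 4/15*4/15 + 1/5*1/5 = 44/225
  d_2[2] = 1/6*7/15 + 11/30*2/15 + 4/15*4/15 + 1/5*1/5 = 107/450
  d_2[3] = 1/6*2/5 + 11/30*1/5 + 4/15*2/15 + 1/5*4/15 = 103/450
  d_2[4] = 1/6*1/15 + 11/30*7/15 + 4/15*1/3 + 1/5*1/3 = 76/225
d_2 = (1=44/225, 2=107/450, 3=103/450, 4=76/225)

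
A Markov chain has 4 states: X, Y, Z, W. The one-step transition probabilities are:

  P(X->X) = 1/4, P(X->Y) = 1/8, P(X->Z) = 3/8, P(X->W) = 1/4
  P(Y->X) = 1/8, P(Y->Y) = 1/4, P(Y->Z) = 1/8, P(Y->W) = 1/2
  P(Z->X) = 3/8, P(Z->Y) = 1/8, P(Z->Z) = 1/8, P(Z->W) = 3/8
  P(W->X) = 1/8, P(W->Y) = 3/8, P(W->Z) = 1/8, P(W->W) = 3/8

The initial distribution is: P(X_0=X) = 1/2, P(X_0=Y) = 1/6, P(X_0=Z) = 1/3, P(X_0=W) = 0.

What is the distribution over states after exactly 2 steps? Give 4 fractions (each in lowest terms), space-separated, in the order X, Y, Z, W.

Answer: 85/384 29/128 37/192 23/64

Derivation:
Propagating the distribution step by step (d_{t+1} = d_t * P):
d_0 = (X=1/2, Y=1/6, Z=1/3, W=0)
  d_1[X] = 1/2*1/4 + 1/6*1/8 + 1/3*3/8 + 0*1/8 = 13/48
  d_1[Y] = 1/2*1/8 + 1/6*1/4 + 1/3*1/8 + 0*3/8 = 7/48
  d_1[Z] = 1/2*3/8 + 1/6*1/8 + 1/3*1/8 + 0*1/8 = 1/4
  d_1[W] = 1/2*1/4 + 1/6*1/2 + 1/3*3/8 + 0*3/8 = 1/3
d_1 = (X=13/48, Y=7/48, Z=1/4, W=1/3)
  d_2[X] = 13/48*1/4 + 7/48*1/8 + 1/4*3/8 + 1/3*1/8 = 85/384
  d_2[Y] = 13/48*1/8 + 7/48*1/4 + 1/4*1/8 + 1/3*3/8 = 29/128
  d_2[Z] = 13/48*3/8 + 7/48*1/8 + 1/4*1/8 + 1/3*1/8 = 37/192
  d_2[W] = 13/48*1/4 + 7/48*1/2 + 1/4*3/8 + 1/3*3/8 = 23/64
d_2 = (X=85/384, Y=29/128, Z=37/192, W=23/64)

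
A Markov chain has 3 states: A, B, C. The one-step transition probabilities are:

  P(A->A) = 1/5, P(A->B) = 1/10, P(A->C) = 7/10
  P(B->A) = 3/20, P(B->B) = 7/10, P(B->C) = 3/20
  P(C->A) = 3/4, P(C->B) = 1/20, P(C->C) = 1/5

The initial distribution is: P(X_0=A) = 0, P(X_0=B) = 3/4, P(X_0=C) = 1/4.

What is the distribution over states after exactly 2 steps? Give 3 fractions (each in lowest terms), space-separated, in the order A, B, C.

Answer: 21/80 663/1600 517/1600

Derivation:
Propagating the distribution step by step (d_{t+1} = d_t * P):
d_0 = (A=0, B=3/4, C=1/4)
  d_1[A] = 0*1/5 + 3/4*3/20 + 1/4*3/4 = 3/10
  d_1[B] = 0*1/10 + 3/4*7/10 + 1/4*1/20 = 43/80
  d_1[C] = 0*7/10 + 3/4*3/20 + 1/4*1/5 = 13/80
d_1 = (A=3/10, B=43/80, C=13/80)
  d_2[A] = 3/10*1/5 + 43/80*3/20 + 13/80*3/4 = 21/80
  d_2[B] = 3/10*1/10 + 43/80*7/10 + 13/80*1/20 = 663/1600
  d_2[C] = 3/10*7/10 + 43/80*3/20 + 13/80*1/5 = 517/1600
d_2 = (A=21/80, B=663/1600, C=517/1600)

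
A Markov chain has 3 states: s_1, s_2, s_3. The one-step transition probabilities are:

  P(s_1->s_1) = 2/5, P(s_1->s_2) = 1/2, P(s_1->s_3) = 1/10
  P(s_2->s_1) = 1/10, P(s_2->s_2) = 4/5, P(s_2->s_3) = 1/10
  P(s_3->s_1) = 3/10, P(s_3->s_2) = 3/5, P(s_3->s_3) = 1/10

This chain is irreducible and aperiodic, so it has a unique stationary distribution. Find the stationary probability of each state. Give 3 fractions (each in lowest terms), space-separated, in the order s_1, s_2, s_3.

The stationary distribution satisfies pi = pi * P, i.e.:
  pi_s_1 = 2/5*pi_s_1 + 1/10*pi_s_2 + 3/10*pi_s_3
  pi_s_2 = 1/2*pi_s_1 + 4/5*pi_s_2 + 3/5*pi_s_3
  pi_s_3 = 1/10*pi_s_1 + 1/10*pi_s_2 + 1/10*pi_s_3
with normalization: pi_s_1 + pi_s_2 + pi_s_3 = 1.

Using the first 2 balance equations plus normalization, the linear system A*pi = b is:
  [-3/5, 1/10, 3/10] . pi = 0
  [1/2, -1/5, 3/5] . pi = 0
  [1, 1, 1] . pi = 1

Solving yields:
  pi_s_1 = 6/35
  pi_s_2 = 51/70
  pi_s_3 = 1/10

Verification (pi * P):
  6/35*2/5 + 51/70*1/10 + 1/10*3/10 = 6/35 = pi_s_1  (ok)
  6/35*1/2 + 51/70*4/5 + 1/10*3/5 = 51/70 = pi_s_2  (ok)
  6/35*1/10 + 51/70*1/10 + 1/10*1/10 = 1/10 = pi_s_3  (ok)

Answer: 6/35 51/70 1/10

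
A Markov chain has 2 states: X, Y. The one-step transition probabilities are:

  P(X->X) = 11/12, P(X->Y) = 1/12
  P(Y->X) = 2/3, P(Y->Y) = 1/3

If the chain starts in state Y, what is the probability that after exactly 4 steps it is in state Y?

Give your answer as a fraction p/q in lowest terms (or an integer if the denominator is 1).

Computing P^4 by repeated multiplication:
P^1 =
  X: [11/12, 1/12]
  Y: [2/3, 1/3]
P^2 =
  X: [43/48, 5/48]
  Y: [5/6, 1/6]
P^3 =
  X: [57/64, 7/64]
  Y: [7/8, 1/8]
P^4 =
  X: [683/768, 85/768]
  Y: [85/96, 11/96]

(P^4)[Y -> Y] = 11/96

Answer: 11/96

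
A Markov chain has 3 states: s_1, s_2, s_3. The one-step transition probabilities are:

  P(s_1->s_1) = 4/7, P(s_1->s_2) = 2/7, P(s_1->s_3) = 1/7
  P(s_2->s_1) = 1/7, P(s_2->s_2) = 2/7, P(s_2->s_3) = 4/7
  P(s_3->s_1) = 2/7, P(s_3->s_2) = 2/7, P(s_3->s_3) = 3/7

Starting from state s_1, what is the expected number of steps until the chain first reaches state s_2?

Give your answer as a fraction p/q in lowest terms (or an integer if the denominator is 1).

Answer: 7/2

Derivation:
Let h_i = expected steps to first reach s_2 from state i.
Boundary: h_s_2 = 0.
First-step equations for the other states:
  h_s_1 = 1 + 4/7*h_s_1 + 2/7*h_s_2 + 1/7*h_s_3
  h_s_3 = 1 + 2/7*h_s_1 + 2/7*h_s_2 + 3/7*h_s_3

Substituting h_s_2 = 0 and rearranging gives the linear system (I - Q) h = 1:
  [3/7, -1/7] . (h_s_1, h_s_3) = 1
  [-2/7, 4/7] . (h_s_1, h_s_3) = 1

Solving yields:
  h_s_1 = 7/2
  h_s_3 = 7/2

Starting state is s_1, so the expected hitting time is h_s_1 = 7/2.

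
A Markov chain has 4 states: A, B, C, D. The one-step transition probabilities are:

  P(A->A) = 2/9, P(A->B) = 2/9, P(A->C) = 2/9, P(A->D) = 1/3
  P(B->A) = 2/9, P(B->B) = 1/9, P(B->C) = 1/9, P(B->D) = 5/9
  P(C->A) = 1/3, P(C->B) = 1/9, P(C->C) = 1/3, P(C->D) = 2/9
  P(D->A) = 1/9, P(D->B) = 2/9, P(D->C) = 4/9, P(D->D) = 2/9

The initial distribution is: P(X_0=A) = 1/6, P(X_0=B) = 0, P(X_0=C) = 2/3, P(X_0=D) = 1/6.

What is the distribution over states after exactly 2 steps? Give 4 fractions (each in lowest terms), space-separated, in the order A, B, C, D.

Answer: 113/486 41/243 8/27 49/162

Derivation:
Propagating the distribution step by step (d_{t+1} = d_t * P):
d_0 = (A=1/6, B=0, C=2/3, D=1/6)
  d_1[A] = 1/6*2/9 + 0*2/9 + 2/3*1/3 + 1/6*1/9 = 5/18
  d_1[B] = 1/6*2/9 + 0*1/9 + 2/3*1/9 + 1/6*2/9 = 4/27
  d_1[C] = 1/6*2/9 + 0*1/9 + 2/3*1/3 + 1/6*4/9 = 1/3
  d_1[D] = 1/6*1/3 + 0*5/9 + 2/3*2/9 + 1/6*2/9 = 13/54
d_1 = (A=5/18, B=4/27, C=1/3, D=13/54)
  d_2[A] = 5/18*2/9 + 4/27*2/9 + 1/3*1/3 + 13/54*1/9 = 113/486
  d_2[B] = 5/18*2/9 + 4/27*1/9 + 1/3*1/9 + 13/54*2/9 = 41/243
  d_2[C] = 5/18*2/9 + 4/27*1/9 + 1/3*1/3 + 13/54*4/9 = 8/27
  d_2[D] = 5/18*1/3 + 4/27*5/9 + 1/3*2/9 + 13/54*2/9 = 49/162
d_2 = (A=113/486, B=41/243, C=8/27, D=49/162)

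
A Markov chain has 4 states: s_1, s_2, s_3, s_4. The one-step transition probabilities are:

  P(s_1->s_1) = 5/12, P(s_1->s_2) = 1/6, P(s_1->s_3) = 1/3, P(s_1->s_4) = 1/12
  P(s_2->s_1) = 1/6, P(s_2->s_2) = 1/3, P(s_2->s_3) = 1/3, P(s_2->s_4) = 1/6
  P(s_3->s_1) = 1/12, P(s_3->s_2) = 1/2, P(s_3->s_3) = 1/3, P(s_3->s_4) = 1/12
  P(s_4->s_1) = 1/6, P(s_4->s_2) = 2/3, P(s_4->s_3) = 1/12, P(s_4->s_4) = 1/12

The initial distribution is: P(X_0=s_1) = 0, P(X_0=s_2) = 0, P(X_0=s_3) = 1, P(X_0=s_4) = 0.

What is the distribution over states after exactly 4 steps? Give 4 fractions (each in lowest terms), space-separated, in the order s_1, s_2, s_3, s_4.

Answer: 215/1152 2035/5184 1051/3456 605/5184

Derivation:
Propagating the distribution step by step (d_{t+1} = d_t * P):
d_0 = (s_1=0, s_2=0, s_3=1, s_4=0)
  d_1[s_1] = 0*5/12 + 0*1/6 + 1*1/12 + 0*1/6 = 1/12
  d_1[s_2] = 0*1/6 + 0*1/3 + 1*1/2 + 0*2/3 = 1/2
  d_1[s_3] = 0*1/3 + 0*1/3 + 1*1/3 + 0*1/12 = 1/3
  d_1[s_4] = 0*1/12 + 0*1/6 + 1*1/12 + 0*1/12 = 1/12
d_1 = (s_1=1/12, s_2=1/2, s_3=1/3, s_4=1/12)
  d_2[s_1] = 1/12*5/12 + 1/2*1/6 + 1/3*1/12 + 1/12*1/6 = 23/144
  d_2[s_2] = 1/12*1/6 + 1/2*1/3 + 1/3*1/2 + 1/12*2/3 = 29/72
  d_2[s_3] = 1/12*1/3 + 1/2*1/3 + 1/3*1/3 + 1/12*1/12 = 5/16
  d_2[s_4] = 1/12*1/12 + 1/2*1/6 + 1/3*1/12 + 1/12*1/12 = 1/8
d_2 = (s_1=23/144, s_2=29/72, s_3=5/16, s_4=1/8)
  d_3[s_1] = 23/144*5/12 + 29/72*1/6 + 5/16*1/12 + 1/8*1/6 = 13/72
  d_3[s_2] = 23/144*1/6 + 29/72*1/3 + 5/16*1/2 + 1/8*2/3 = 173/432
  d_3[s_3] = 23/144*1/3 + 29/72*1/3 + 5/16*1/3 + 1/8*1/12 = 29/96
  d_3[s_4] = 23/144*1/12 + 29/72*1/6 + 5/16*1/12 + 1/8*1/12 = 101/864
d_3 = (s_1=13/72, s_2=173/432, s_3=29/96, s_4=101/864)
  d_4[s_1] = 13/72*5/12 + 173/432*1/6 + 29/96*1/12 + 101/864*1/6 = 215/1152
  d_4[s_2] = 13/72*1/6 + 173/432*1/3 + 29/96*1/2 + 101/864*2/3 = 2035/5184
  d_4[s_3] = 13/72*1/3 + 173/432*1/3 + 29/96*1/3 + 101/864*1/12 = 1051/3456
  d_4[s_4] = 13/72*1/12 + 173/432*1/6 + 29/96*1/12 + 101/864*1/12 = 605/5184
d_4 = (s_1=215/1152, s_2=2035/5184, s_3=1051/3456, s_4=605/5184)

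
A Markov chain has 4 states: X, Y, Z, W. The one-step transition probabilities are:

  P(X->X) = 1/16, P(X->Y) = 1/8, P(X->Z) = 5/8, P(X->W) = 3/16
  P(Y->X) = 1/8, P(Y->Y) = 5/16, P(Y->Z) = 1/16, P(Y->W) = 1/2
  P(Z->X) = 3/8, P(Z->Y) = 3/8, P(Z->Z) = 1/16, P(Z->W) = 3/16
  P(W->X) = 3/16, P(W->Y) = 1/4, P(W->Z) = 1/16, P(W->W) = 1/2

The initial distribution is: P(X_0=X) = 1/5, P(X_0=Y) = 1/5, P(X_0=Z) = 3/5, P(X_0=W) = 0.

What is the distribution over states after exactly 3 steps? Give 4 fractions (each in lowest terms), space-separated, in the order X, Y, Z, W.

Answer: 1943/10240 5559/20480 643/4096 391/1024

Derivation:
Propagating the distribution step by step (d_{t+1} = d_t * P):
d_0 = (X=1/5, Y=1/5, Z=3/5, W=0)
  d_1[X] = 1/5*1/16 + 1/5*1/8 + 3/5*3/8 + 0*3/16 = 21/80
  d_1[Y] = 1/5*1/8 + 1/5*5/16 + 3/5*3/8 + 0*1/4 = 5/16
  d_1[Z] = 1/5*5/8 + 1/5*1/16 + 3/5*1/16 + 0*1/16 = 7/40
  d_1[W] = 1/5*3/16 + 1/5*1/2 + 3/5*3/16 + 0*1/2 = 1/4
d_1 = (X=21/80, Y=5/16, Z=7/40, W=1/4)
  d_2[X] = 21/80*1/16 + 5/16*1/8 + 7/40*3/8 + 1/4*3/16 = 43/256
  d_2[Y] = 21/80*1/8 + 5/16*5/16 + 7/40*3/8 + 1/4*1/4 = 331/1280
  d_2[Z] = 21/80*5/8 + 5/16*1/16 + 7/40*1/16 + 1/4*1/16 = 269/1280
  d_2[W] = 21/80*3/16 + 5/16*1/2 + 7/40*3/16 + 1/4*1/2 = 93/256
d_2 = (X=43/256, Y=331/1280, Z=269/1280, W=93/256)
  d_3[X] = 43/256*1/16 + 331/1280*1/8 + 269/1280*3/8 + 93/256*3/16 = 1943/10240
  d_3[Y] = 43/256*1/8 + 331/1280*5/16 + 269/1280*3/8 + 93/256*1/4 = 5559/20480
  d_3[Z] = 43/256*5/8 + 331/1280*1/16 + 269/1280*1/16 + 93/256*1/16 = 643/4096
  d_3[W] = 43/256*3/16 + 331/1280*1/2 + 269/1280*3/16 + 93/256*1/2 = 391/1024
d_3 = (X=1943/10240, Y=5559/20480, Z=643/4096, W=391/1024)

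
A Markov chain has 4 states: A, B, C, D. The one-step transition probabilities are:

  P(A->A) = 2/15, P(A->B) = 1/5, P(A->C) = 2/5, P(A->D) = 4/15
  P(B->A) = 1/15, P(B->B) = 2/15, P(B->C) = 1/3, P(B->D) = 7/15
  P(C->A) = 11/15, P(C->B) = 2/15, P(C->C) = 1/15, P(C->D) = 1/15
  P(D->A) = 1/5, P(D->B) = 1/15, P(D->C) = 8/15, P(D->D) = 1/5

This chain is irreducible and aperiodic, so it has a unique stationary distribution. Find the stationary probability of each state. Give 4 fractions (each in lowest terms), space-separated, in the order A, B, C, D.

The stationary distribution satisfies pi = pi * P, i.e.:
  pi_A = 2/15*pi_A + 1/15*pi_B + 11/15*pi_C + 1/5*pi_D
  pi_B = 1/5*pi_A + 2/15*pi_B + 2/15*pi_C + 1/15*pi_D
  pi_C = 2/5*pi_A + 1/3*pi_B + 1/15*pi_C + 8/15*pi_D
  pi_D = 4/15*pi_A + 7/15*pi_B + 1/15*pi_C + 1/5*pi_D
with normalization: pi_A + pi_B + pi_C + pi_D = 1.

Using the first 3 balance equations plus normalization, the linear system A*pi = b is:
  [-13/15, 1/15, 11/15, 1/5] . pi = 0
  [1/5, -13/15, 2/15, 1/15] . pi = 0
  [2/5, 1/3, -14/15, 8/15] . pi = 0
  [1, 1, 1, 1] . pi = 1

Solving yields:
  pi_A = 1745/5332
  pi_B = 375/2666
  pi_C = 839/2666
  pi_D = 1159/5332

Verification (pi * P):
  1745/5332*2/15 + 375/2666*1/15 + 839/2666*11/15 + 1159/5332*1/5 = 1745/5332 = pi_A  (ok)
  1745/5332*1/5 + 375/2666*2/15 + 839/2666*2/15 + 1159/5332*1/15 = 375/2666 = pi_B  (ok)
  1745/5332*2/5 + 375/2666*1/3 + 839/2666*1/15 + 1159/5332*8/15 = 839/2666 = pi_C  (ok)
  1745/5332*4/15 + 375/2666*7/15 + 839/2666*1/15 + 1159/5332*1/5 = 1159/5332 = pi_D  (ok)

Answer: 1745/5332 375/2666 839/2666 1159/5332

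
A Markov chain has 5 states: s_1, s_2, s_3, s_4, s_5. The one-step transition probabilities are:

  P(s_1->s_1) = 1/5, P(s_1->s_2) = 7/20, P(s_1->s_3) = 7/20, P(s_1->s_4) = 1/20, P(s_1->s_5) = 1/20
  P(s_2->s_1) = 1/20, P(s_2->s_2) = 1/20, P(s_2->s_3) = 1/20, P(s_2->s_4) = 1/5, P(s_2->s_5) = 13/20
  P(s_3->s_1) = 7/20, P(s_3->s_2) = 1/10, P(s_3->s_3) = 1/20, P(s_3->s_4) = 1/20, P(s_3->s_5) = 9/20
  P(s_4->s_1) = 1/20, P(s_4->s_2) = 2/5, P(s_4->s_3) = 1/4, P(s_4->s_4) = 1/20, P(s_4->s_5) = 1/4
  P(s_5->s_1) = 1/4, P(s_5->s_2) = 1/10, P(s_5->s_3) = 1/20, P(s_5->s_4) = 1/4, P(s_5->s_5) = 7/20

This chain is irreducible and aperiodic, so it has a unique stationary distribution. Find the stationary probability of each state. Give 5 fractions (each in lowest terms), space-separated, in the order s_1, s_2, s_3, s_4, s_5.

The stationary distribution satisfies pi = pi * P, i.e.:
  pi_s_1 = 1/5*pi_s_1 + 1/20*pi_s_2 + 7/20*pi_s_3 + 1/20*pi_s_4 + 1/4*pi_s_5
  pi_s_2 = 7/20*pi_s_1 + 1/20*pi_s_2 + 1/10*pi_s_3 + 2/5*pi_s_4 + 1/10*pi_s_5
  pi_s_3 = 7/20*pi_s_1 + 1/20*pi_s_2 + 1/20*pi_s_3 + 1/4*pi_s_4 + 1/20*pi_s_5
  pi_s_4 = 1/20*pi_s_1 + 1/5*pi_s_2 + 1/20*pi_s_3 + 1/20*pi_s_4 + 1/4*pi_s_5
  pi_s_5 = 1/20*pi_s_1 + 13/20*pi_s_2 + 9/20*pi_s_3 + 1/4*pi_s_4 + 7/20*pi_s_5
with normalization: pi_s_1 + pi_s_2 + pi_s_3 + pi_s_4 + pi_s_5 = 1.

Using the first 4 balance equations plus normalization, the linear system A*pi = b is:
  [-4/5, 1/20, 7/20, 1/20, 1/4] . pi = 0
  [7/20, -19/20, 1/10, 2/5, 1/10] . pi = 0
  [7/20, 1/20, -19/20, 1/4, 1/20] . pi = 0
  [1/20, 1/5, 1/20, -19/20, 1/4] . pi = 0
  [1, 1, 1, 1, 1] . pi = 1

Solving yields:
  pi_s_1 = 10087/53534
  pi_s_2 = 168/923
  pi_s_3 = 1119/8236
  pi_s_4 = 15707/107068
  pi_s_5 = 9288/26767

Verification (pi * P):
  10087/53534*1/5 + 168/923*1/20 + 1119/8236*7/20 + 15707/107068*1/20 + 9288/26767*1/4 = 10087/53534 = pi_s_1  (ok)
  10087/53534*7/20 + 168/923*1/20 + 1119/8236*1/10 + 15707/107068*2/5 + 9288/26767*1/10 = 168/923 = pi_s_2  (ok)
  10087/53534*7/20 + 168/923*1/20 + 1119/8236*1/20 + 15707/107068*1/4 + 9288/26767*1/20 = 1119/8236 = pi_s_3  (ok)
  10087/53534*1/20 + 168/923*1/5 + 1119/8236*1/20 + 15707/107068*1/20 + 9288/26767*1/4 = 15707/107068 = pi_s_4  (ok)
  10087/53534*1/20 + 168/923*13/20 + 1119/8236*9/20 + 15707/107068*1/4 + 9288/26767*7/20 = 9288/26767 = pi_s_5  (ok)

Answer: 10087/53534 168/923 1119/8236 15707/107068 9288/26767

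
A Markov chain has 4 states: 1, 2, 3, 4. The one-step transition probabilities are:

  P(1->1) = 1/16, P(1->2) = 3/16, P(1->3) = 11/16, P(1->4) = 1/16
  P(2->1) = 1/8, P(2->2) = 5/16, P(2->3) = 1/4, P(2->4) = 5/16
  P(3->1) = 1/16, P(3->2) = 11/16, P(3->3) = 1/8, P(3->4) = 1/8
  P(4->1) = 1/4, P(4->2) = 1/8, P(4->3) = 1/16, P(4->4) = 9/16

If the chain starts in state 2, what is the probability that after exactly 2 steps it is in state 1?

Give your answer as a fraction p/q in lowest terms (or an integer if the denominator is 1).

Answer: 9/64

Derivation:
Computing P^2 by repeated multiplication:
P^1 =
  1: [1/16, 3/16, 11/16, 1/16]
  2: [1/8, 5/16, 1/4, 5/16]
  3: [1/16, 11/16, 1/8, 1/8]
  4: [1/4, 1/8, 1/16, 9/16]
P^2 =
  1: [11/128, 141/256, 23/128, 47/256]
  2: [9/64, 85/256, 55/256, 5/16]
  3: [33/256, 21/64, 61/256, 39/128]
  4: [45/256, 51/256, 63/256, 97/256]

(P^2)[2 -> 1] = 9/64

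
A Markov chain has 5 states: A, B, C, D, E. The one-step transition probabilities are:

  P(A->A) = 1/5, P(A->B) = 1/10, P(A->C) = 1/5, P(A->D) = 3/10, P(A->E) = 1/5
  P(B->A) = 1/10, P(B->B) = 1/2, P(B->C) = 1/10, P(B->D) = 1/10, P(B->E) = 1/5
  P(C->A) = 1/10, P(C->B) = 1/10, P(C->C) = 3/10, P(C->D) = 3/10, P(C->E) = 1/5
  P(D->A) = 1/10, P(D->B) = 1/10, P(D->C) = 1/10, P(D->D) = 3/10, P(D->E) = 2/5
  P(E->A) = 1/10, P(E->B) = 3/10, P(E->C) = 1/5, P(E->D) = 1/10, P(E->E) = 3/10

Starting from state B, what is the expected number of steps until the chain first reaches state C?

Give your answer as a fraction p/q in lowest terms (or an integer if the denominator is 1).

Answer: 3240/443

Derivation:
Let h_i = expected steps to first reach C from state i.
Boundary: h_C = 0.
First-step equations for the other states:
  h_A = 1 + 1/5*h_A + 1/10*h_B + 1/5*h_C + 3/10*h_D + 1/5*h_E
  h_B = 1 + 1/10*h_A + 1/2*h_B + 1/10*h_C + 1/10*h_D + 1/5*h_E
  h_D = 1 + 1/10*h_A + 1/10*h_B + 1/10*h_C + 3/10*h_D + 2/5*h_E
  h_E = 1 + 1/10*h_A + 3/10*h_B + 1/5*h_C + 1/10*h_D + 3/10*h_E

Substituting h_C = 0 and rearranging gives the linear system (I - Q) h = 1:
  [4/5, -1/10, -3/10, -1/5] . (h_A, h_B, h_D, h_E) = 1
  [-1/10, 1/2, -1/10, -1/5] . (h_A, h_B, h_D, h_E) = 1
  [-1/10, -1/10, 7/10, -2/5] . (h_A, h_B, h_D, h_E) = 1
  [-1/10, -3/10, -1/10, 7/10] . (h_A, h_B, h_D, h_E) = 1

Solving yields:
  h_A = 2860/443
  h_B = 3240/443
  h_D = 3150/443
  h_E = 2880/443

Starting state is B, so the expected hitting time is h_B = 3240/443.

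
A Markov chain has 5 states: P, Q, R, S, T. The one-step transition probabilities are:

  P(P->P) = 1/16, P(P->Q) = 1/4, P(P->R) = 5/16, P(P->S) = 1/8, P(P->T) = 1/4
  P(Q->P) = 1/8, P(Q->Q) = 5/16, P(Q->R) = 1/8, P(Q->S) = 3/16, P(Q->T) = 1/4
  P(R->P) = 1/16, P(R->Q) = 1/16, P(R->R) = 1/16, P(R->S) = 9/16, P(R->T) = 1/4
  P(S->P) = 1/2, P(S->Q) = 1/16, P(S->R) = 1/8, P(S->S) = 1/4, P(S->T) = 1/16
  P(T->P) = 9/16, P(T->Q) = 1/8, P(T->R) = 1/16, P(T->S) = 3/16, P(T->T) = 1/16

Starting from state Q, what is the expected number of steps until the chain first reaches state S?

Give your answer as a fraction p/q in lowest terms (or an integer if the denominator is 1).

Answer: 22192/5053

Derivation:
Let h_i = expected steps to first reach S from state i.
Boundary: h_S = 0.
First-step equations for the other states:
  h_P = 1 + 1/16*h_P + 1/4*h_Q + 5/16*h_R + 1/8*h_S + 1/4*h_T
  h_Q = 1 + 1/8*h_P + 5/16*h_Q + 1/8*h_R + 3/16*h_S + 1/4*h_T
  h_R = 1 + 1/16*h_P + 1/16*h_Q + 1/16*h_R + 9/16*h_S + 1/4*h_T
  h_T = 1 + 9/16*h_P + 1/8*h_Q + 1/16*h_R + 3/16*h_S + 1/16*h_T

Substituting h_S = 0 and rearranging gives the linear system (I - Q) h = 1:
  [15/16, -1/4, -5/16, -1/4] . (h_P, h_Q, h_R, h_T) = 1
  [-1/8, 11/16, -1/8, -1/4] . (h_P, h_Q, h_R, h_T) = 1
  [-1/16, -1/16, 15/16, -1/4] . (h_P, h_Q, h_R, h_T) = 1
  [-9/16, -1/8, -1/16, 15/16] . (h_P, h_Q, h_R, h_T) = 1

Solving yields:
  h_P = 22116/5053
  h_Q = 22192/5053
  h_R = 14364/5053
  h_T = 22576/5053

Starting state is Q, so the expected hitting time is h_Q = 22192/5053.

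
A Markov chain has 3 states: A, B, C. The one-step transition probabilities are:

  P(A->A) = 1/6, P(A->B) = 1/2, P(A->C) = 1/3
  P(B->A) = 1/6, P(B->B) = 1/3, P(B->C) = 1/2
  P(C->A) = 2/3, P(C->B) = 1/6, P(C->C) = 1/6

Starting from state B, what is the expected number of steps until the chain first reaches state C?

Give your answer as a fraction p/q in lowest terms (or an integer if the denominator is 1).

Let h_i = expected steps to first reach C from state i.
Boundary: h_C = 0.
First-step equations for the other states:
  h_A = 1 + 1/6*h_A + 1/2*h_B + 1/3*h_C
  h_B = 1 + 1/6*h_A + 1/3*h_B + 1/2*h_C

Substituting h_C = 0 and rearranging gives the linear system (I - Q) h = 1:
  [5/6, -1/2] . (h_A, h_B) = 1
  [-1/6, 2/3] . (h_A, h_B) = 1

Solving yields:
  h_A = 42/17
  h_B = 36/17

Starting state is B, so the expected hitting time is h_B = 36/17.

Answer: 36/17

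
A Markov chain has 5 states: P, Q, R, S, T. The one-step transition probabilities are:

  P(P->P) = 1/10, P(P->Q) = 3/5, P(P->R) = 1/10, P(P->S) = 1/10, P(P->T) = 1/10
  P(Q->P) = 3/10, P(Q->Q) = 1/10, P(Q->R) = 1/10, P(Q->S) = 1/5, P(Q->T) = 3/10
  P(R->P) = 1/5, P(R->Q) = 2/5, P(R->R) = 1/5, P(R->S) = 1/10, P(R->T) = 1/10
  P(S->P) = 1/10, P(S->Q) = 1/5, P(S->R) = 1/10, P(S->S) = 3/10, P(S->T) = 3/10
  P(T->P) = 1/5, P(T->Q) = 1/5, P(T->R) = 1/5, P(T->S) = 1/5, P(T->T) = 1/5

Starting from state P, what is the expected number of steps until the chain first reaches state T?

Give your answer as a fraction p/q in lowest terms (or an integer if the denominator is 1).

Answer: 124/25

Derivation:
Let h_i = expected steps to first reach T from state i.
Boundary: h_T = 0.
First-step equations for the other states:
  h_P = 1 + 1/10*h_P + 3/5*h_Q + 1/10*h_R + 1/10*h_S + 1/10*h_T
  h_Q = 1 + 3/10*h_P + 1/10*h_Q + 1/10*h_R + 1/5*h_S + 3/10*h_T
  h_R = 1 + 1/5*h_P + 2/5*h_Q + 1/5*h_R + 1/10*h_S + 1/10*h_T
  h_S = 1 + 1/10*h_P + 1/5*h_Q + 1/10*h_R + 3/10*h_S + 3/10*h_T

Substituting h_T = 0 and rearranging gives the linear system (I - Q) h = 1:
  [9/10, -3/5, -1/10, -1/10] . (h_P, h_Q, h_R, h_S) = 1
  [-3/10, 9/10, -1/10, -1/5] . (h_P, h_Q, h_R, h_S) = 1
  [-1/5, -2/5, 4/5, -1/10] . (h_P, h_Q, h_R, h_S) = 1
  [-1/10, -1/5, -1/10, 7/10] . (h_P, h_Q, h_R, h_S) = 1

Solving yields:
  h_P = 124/25
  h_Q = 106/25
  h_R = 128/25
  h_S = 102/25

Starting state is P, so the expected hitting time is h_P = 124/25.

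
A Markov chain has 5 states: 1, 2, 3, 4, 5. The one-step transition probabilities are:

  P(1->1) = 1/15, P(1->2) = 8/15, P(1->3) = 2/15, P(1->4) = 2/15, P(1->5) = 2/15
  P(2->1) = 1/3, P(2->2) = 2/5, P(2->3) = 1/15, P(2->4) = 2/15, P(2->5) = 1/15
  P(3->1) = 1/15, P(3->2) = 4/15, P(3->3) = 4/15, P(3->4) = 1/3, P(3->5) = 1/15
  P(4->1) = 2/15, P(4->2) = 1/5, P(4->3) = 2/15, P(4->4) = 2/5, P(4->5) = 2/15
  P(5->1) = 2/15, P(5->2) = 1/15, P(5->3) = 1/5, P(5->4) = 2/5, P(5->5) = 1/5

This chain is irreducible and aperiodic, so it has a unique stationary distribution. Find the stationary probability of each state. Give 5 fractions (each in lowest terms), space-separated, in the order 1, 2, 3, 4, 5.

The stationary distribution satisfies pi = pi * P, i.e.:
  pi_1 = 1/15*pi_1 + 1/3*pi_2 + 1/15*pi_3 + 2/15*pi_4 + 2/15*pi_5
  pi_2 = 8/15*pi_1 + 2/5*pi_2 + 4/15*pi_3 + 1/5*pi_4 + 1/15*pi_5
  pi_3 = 2/15*pi_1 + 1/15*pi_2 + 4/15*pi_3 + 2/15*pi_4 + 1/5*pi_5
  pi_4 = 2/15*pi_1 + 2/15*pi_2 + 1/3*pi_3 + 2/5*pi_4 + 2/5*pi_5
  pi_5 = 2/15*pi_1 + 1/15*pi_2 + 1/15*pi_3 + 2/15*pi_4 + 1/5*pi_5
with normalization: pi_1 + pi_2 + pi_3 + pi_4 + pi_5 = 1.

Using the first 4 balance equations plus normalization, the linear system A*pi = b is:
  [-14/15, 1/3, 1/15, 2/15, 2/15] . pi = 0
  [8/15, -3/5, 4/15, 1/5, 1/15] . pi = 0
  [2/15, 1/15, -11/15, 2/15, 1/5] . pi = 0
  [2/15, 2/15, 1/3, -3/5, 2/5] . pi = 0
  [1, 1, 1, 1, 1] . pi = 1

Solving yields:
  pi_1 = 471/2681
  pi_2 = 848/2681
  pi_3 = 370/2681
  pi_4 = 696/2681
  pi_5 = 296/2681

Verification (pi * P):
  471/2681*1/15 + 848/2681*1/3 + 370/2681*1/15 + 696/2681*2/15 + 296/2681*2/15 = 471/2681 = pi_1  (ok)
  471/2681*8/15 + 848/2681*2/5 + 370/2681*4/15 + 696/2681*1/5 + 296/2681*1/15 = 848/2681 = pi_2  (ok)
  471/2681*2/15 + 848/2681*1/15 + 370/2681*4/15 + 696/2681*2/15 + 296/2681*1/5 = 370/2681 = pi_3  (ok)
  471/2681*2/15 + 848/2681*2/15 + 370/2681*1/3 + 696/2681*2/5 + 296/2681*2/5 = 696/2681 = pi_4  (ok)
  471/2681*2/15 + 848/2681*1/15 + 370/2681*1/15 + 696/2681*2/15 + 296/2681*1/5 = 296/2681 = pi_5  (ok)

Answer: 471/2681 848/2681 370/2681 696/2681 296/2681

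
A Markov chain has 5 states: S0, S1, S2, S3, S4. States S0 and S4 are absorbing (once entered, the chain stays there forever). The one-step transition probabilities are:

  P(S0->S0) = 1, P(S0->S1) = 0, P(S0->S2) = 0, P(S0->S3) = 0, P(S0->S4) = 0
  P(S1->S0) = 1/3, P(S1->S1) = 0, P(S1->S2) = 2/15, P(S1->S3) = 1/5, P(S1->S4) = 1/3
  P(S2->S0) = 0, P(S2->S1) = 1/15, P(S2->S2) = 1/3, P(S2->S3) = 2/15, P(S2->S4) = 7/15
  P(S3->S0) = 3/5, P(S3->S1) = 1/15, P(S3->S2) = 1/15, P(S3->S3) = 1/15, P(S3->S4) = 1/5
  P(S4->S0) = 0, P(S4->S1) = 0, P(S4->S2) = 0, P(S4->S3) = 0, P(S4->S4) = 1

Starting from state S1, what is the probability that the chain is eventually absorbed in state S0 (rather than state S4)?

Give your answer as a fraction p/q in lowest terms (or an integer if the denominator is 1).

Let a_i = P(absorbed in S0 | start in state i).
Boundary conditions: a_S0 = 1, a_S4 = 0.
For each transient state i, a_i = sum_j P(i->j) * a_j:
  a_S1 = 1/3*a_S0 + 0*a_S1 + 2/15*a_S2 + 1/5*a_S3 + 1/3*a_S4
  a_S2 = 0*a_S0 + 1/15*a_S1 + 1/3*a_S2 + 2/15*a_S3 + 7/15*a_S4
  a_S3 = 3/5*a_S0 + 1/15*a_S1 + 1/15*a_S2 + 1/15*a_S3 + 1/5*a_S4

Substituting a_S0 = 1 and a_S4 = 0, rearrange to (I - Q) a = r where r[i] = P(i -> S0):
  [1, -2/15, -1/5] . (a_S1, a_S2, a_S3) = 1/3
  [-1/15, 2/3, -2/15] . (a_S1, a_S2, a_S3) = 0
  [-1/15, -1/15, 14/15] . (a_S1, a_S2, a_S3) = 3/5

Solving yields:
  a_S1 = 996/2005
  a_S2 = 377/2005
  a_S3 = 1387/2005

Starting state is S1, so the absorption probability is a_S1 = 996/2005.

Answer: 996/2005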